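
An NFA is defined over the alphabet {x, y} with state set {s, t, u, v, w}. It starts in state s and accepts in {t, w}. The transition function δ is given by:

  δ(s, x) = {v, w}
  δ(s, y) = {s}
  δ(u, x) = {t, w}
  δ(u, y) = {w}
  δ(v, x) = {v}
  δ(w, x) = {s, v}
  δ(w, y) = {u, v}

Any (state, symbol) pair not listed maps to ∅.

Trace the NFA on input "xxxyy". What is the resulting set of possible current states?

{w}

Start in {s}.
Read 'x': s→{v, w}; now {v, w}.
Read 'x': v→{v}, w→{s, v}; now {s, v}.
Read 'x': s→{v, w}, v→{v}; now {v, w}.
Read 'y': v→∅, w→{u, v}; now {u, v}.
Read 'y': u→{w}, v→∅; now {w}.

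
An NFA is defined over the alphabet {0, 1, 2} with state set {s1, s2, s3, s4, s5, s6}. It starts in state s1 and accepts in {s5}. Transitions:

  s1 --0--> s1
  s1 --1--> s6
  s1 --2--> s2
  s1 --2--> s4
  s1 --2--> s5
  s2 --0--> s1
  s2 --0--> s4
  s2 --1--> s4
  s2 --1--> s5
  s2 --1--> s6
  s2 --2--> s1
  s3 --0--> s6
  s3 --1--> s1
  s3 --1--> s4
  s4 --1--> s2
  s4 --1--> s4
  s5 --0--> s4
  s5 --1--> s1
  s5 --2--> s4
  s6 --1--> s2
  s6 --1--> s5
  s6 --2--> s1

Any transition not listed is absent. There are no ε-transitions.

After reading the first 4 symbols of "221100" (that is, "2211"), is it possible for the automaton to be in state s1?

Start in {s1}.
Read '2': {s1} → {s2, s4, s5}.
Read '2': {s2, s4, s5} → {s1, s4}.
Read '1': {s1, s4} → {s2, s4, s6}.
Read '1': {s2, s4, s6} → {s2, s4, s5, s6}.
State s1 is not in {s2, s4, s5, s6}.

No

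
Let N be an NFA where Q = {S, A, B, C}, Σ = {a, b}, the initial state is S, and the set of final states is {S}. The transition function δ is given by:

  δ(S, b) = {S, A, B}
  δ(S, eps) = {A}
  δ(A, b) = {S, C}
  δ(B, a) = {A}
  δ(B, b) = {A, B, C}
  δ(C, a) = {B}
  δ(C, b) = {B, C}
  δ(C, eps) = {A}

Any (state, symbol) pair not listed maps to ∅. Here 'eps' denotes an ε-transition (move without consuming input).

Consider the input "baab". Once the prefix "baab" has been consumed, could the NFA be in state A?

Yes

Start: ε-closure({S}) = {S, A}.
Read 'b': {S, A} → {S, A, B, C}.
Read 'a': {S, A, B, C} → {A, B}.
Read 'a': {A, B} → {A}.
Read 'b': {A} → {S, A, C}.
State A is in {S, A, C}.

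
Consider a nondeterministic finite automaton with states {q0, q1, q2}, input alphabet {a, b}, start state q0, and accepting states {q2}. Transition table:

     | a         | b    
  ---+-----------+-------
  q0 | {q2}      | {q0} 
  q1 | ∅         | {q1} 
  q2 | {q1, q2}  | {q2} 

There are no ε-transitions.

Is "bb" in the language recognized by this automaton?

No

Start in {q0}.
Read 'b': {q0} → {q0}.
Read 'b': {q0} → {q0}.
The final set {q0} contains no accepting state.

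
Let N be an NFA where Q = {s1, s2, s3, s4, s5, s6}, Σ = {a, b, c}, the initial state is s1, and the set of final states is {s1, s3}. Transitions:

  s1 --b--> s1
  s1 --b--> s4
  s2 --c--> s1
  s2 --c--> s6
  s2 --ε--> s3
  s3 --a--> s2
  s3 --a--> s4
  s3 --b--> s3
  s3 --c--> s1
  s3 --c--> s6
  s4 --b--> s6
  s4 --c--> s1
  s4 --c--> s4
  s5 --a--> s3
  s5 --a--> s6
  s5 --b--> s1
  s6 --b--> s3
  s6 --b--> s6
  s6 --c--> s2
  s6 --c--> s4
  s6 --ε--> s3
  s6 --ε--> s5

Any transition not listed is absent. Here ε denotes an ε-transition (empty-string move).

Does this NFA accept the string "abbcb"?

No

Start in {s1}.
Read 'a': s1→∅; now ∅.
The set is empty and remains empty for the remaining 4 symbols.
The final set ∅ contains no accepting state.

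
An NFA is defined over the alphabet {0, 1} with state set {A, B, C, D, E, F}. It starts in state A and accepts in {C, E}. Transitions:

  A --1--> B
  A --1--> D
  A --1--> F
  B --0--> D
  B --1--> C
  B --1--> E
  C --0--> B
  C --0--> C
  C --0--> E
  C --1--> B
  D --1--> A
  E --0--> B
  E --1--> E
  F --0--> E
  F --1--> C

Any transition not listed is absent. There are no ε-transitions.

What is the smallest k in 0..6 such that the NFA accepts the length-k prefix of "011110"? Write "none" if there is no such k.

Start in {A}.
Read '0': {A} → ∅.
The set is empty and remains empty for the remaining 5 symbols.
No reachable set along the way intersects F.

none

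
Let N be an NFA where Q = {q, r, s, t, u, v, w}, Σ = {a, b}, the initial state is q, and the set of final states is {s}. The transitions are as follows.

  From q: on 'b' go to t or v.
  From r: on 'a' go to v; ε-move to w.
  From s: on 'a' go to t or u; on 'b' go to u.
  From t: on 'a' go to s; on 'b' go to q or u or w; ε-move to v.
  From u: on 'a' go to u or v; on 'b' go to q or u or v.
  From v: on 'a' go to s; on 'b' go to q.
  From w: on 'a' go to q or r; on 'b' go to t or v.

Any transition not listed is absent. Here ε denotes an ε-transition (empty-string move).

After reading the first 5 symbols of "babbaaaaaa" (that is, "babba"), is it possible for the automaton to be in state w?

No

Start in {q}.
Read 'b': q→{t, v}; now {t, v}.
Read 'a': t→{s}, v→{s}; now {s}.
Read 'b': s→{u}; now {u}.
Read 'b': u→{q, u, v}; now {q, u, v}.
Read 'a': q→∅, u→{u, v}, v→{s}; now {s, u, v}.
State w is not in {s, u, v}.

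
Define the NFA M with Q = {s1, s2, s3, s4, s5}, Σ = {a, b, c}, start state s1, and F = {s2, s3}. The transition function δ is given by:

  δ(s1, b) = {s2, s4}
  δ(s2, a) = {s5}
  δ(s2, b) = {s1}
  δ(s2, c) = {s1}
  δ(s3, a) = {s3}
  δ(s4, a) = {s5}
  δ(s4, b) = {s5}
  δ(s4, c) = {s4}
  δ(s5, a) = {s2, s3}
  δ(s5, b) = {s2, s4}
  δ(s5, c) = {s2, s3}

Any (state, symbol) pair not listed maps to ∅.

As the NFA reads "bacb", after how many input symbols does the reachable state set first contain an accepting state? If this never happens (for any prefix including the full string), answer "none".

1

Start in {s1}.
Read 'b': {s1} → {s2, s4}.
None of the earlier sets intersect F, but {s2, s4} does.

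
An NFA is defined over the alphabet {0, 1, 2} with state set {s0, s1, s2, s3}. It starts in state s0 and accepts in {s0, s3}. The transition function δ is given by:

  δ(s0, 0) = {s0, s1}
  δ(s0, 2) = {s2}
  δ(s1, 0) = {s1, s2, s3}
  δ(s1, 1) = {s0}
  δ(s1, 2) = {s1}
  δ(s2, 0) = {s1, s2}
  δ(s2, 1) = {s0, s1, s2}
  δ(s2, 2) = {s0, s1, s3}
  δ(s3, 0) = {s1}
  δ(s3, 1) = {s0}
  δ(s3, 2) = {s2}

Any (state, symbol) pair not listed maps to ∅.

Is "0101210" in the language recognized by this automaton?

Yes

Start in {s0}.
Read '0': {s0} → {s0, s1}.
Read '1': {s0, s1} → {s0}.
Read '0': {s0} → {s0, s1}.
Read '1': {s0, s1} → {s0}.
Read '2': {s0} → {s2}.
Read '1': {s2} → {s0, s1, s2}.
Read '0': {s0, s1, s2} → {s0, s1, s2, s3}.
The final set {s0, s1, s2, s3} contains the accepting states s0, s3.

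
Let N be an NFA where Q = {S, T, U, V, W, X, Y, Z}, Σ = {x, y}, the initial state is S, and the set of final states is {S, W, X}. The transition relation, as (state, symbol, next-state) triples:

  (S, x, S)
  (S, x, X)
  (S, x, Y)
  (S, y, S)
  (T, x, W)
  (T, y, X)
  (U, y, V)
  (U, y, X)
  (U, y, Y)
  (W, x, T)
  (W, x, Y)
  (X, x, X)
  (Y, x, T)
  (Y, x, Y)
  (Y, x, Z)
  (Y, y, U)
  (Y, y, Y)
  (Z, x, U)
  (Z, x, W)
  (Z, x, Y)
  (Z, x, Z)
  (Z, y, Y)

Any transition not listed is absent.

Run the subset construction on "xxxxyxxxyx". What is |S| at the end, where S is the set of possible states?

5

Start in {S}.
Read 'x': S→{S, X, Y}; now {S, X, Y}.
Read 'x': S→{S, X, Y}, X→{X}, Y→{T, Y, Z}; now {S, T, X, Y, Z}.
Read 'x': S→{S, X, Y}, T→{W}, X→{X}, Y→{T, Y, Z}, Z→{U, W, Y, Z}; now {S, T, U, W, X, Y, Z}.
Read 'x': S→{S, X, Y}, T→{W}, U→∅, W→{T, Y}, X→{X}, Y→{T, Y, Z}, Z→{U, W, Y, Z}; now {S, T, U, W, X, Y, Z}.
Read 'y': S→{S}, T→{X}, U→{V, X, Y}, W→∅, X→∅, Y→{U, Y}, Z→{Y}; now {S, U, V, X, Y}.
Read 'x': S→{S, X, Y}, U→∅, V→∅, X→{X}, Y→{T, Y, Z}; now {S, T, X, Y, Z}.
Read 'x': S→{S, X, Y}, T→{W}, X→{X}, Y→{T, Y, Z}, Z→{U, W, Y, Z}; now {S, T, U, W, X, Y, Z}.
Read 'x': S→{S, X, Y}, T→{W}, U→∅, W→{T, Y}, X→{X}, Y→{T, Y, Z}, Z→{U, W, Y, Z}; now {S, T, U, W, X, Y, Z}.
Read 'y': S→{S}, T→{X}, U→{V, X, Y}, W→∅, X→∅, Y→{U, Y}, Z→{Y}; now {S, U, V, X, Y}.
Read 'x': S→{S, X, Y}, U→∅, V→∅, X→{X}, Y→{T, Y, Z}; now {S, T, X, Y, Z}.
That set has 5 states.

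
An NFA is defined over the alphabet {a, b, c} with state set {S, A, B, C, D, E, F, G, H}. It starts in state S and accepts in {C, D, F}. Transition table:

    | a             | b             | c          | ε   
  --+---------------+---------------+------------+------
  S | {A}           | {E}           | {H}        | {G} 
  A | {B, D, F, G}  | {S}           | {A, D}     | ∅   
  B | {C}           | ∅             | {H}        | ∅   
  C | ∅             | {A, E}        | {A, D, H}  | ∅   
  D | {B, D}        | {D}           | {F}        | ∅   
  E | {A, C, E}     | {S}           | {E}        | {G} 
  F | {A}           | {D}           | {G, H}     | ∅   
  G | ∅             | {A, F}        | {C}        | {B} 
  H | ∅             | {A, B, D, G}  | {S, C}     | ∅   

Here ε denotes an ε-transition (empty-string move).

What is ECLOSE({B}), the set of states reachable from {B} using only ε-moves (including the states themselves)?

{B}

Begin with {B}.
No ε-moves leave this set, so the closure equals the set itself.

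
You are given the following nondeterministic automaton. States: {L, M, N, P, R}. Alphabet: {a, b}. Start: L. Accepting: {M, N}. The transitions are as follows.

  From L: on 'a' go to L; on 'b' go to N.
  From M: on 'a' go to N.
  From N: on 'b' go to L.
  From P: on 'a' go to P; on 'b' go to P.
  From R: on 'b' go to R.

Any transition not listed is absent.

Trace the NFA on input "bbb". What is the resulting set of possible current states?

Start in {L}.
Read 'b': L→{N}; now {N}.
Read 'b': N→{L}; now {L}.
Read 'b': L→{N}; now {N}.

{N}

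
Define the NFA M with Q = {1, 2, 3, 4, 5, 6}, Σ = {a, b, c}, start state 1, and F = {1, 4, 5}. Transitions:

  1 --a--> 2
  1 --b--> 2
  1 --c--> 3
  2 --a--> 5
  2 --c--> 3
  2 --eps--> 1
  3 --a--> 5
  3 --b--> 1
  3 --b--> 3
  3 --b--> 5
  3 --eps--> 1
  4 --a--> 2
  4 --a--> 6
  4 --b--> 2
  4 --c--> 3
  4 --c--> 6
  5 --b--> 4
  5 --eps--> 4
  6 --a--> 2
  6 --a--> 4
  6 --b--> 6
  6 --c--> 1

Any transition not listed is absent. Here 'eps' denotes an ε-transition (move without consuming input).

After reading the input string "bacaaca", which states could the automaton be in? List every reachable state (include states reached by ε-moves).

{1, 2, 4, 5}

Start in {1}.
Read 'b': {1} → {1, 2}.
Read 'a': {1, 2} → {1, 2, 4, 5}.
Read 'c': {1, 2, 4, 5} → {1, 3, 6}.
Read 'a': {1, 3, 6} → {1, 2, 4, 5}.
Read 'a': {1, 2, 4, 5} → {1, 2, 4, 5, 6}.
Read 'c': {1, 2, 4, 5, 6} → {1, 3, 6}.
Read 'a': {1, 3, 6} → {1, 2, 4, 5}.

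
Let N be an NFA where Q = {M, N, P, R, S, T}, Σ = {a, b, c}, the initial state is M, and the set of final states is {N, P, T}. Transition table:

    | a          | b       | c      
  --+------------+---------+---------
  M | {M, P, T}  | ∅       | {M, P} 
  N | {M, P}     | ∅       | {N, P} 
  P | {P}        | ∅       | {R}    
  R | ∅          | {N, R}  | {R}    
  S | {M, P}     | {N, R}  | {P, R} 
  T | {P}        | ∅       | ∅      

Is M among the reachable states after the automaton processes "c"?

Yes

Start in {M}.
Read 'c': {M} → {M, P}.
State M is in {M, P}.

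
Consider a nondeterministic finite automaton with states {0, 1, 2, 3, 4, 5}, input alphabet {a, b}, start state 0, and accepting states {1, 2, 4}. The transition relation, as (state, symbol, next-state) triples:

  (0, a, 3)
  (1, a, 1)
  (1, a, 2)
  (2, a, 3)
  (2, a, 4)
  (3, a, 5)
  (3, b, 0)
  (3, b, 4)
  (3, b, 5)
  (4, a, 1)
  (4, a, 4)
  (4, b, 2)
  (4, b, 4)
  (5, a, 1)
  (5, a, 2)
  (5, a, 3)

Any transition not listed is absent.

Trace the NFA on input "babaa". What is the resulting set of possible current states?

Start in {0}.
Read 'b': 0→∅; now ∅.
The set is empty and remains empty for the remaining 4 symbols.

∅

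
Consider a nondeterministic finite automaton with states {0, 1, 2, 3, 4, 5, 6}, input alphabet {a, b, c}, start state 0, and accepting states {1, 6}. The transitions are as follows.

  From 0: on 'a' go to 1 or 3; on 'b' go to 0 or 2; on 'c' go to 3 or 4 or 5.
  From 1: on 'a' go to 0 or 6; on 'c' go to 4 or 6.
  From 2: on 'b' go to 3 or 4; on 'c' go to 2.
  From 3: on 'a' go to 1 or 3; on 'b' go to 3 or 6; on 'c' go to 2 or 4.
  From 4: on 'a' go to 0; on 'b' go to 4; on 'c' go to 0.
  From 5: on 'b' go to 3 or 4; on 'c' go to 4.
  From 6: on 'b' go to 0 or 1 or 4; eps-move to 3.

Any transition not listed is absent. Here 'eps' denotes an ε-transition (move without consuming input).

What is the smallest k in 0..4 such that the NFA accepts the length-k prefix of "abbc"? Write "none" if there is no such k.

Start in {0}.
Read 'a': 0→{1, 3}; now {1, 3}.
None of the earlier sets intersect F, but {1, 3} does.

1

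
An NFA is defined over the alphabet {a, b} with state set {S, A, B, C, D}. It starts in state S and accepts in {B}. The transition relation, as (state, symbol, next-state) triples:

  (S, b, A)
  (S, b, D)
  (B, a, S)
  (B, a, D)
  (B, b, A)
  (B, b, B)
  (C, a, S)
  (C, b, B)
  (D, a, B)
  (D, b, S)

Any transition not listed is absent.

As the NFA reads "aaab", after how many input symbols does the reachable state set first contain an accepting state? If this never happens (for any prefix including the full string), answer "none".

none

Start in {S}.
Read 'a': S→∅; now ∅.
The set is empty and remains empty for the remaining 3 symbols.
No reachable set along the way intersects F.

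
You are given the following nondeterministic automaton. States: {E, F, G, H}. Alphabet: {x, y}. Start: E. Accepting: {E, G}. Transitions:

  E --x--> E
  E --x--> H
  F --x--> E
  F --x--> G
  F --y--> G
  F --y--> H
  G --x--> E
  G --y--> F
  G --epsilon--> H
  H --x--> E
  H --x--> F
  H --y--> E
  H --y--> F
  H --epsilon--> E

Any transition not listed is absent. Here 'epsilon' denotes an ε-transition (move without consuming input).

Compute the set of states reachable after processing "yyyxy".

∅

Start in {E}.
Read 'y': E→∅; now ∅.
The set is empty and remains empty for the remaining 4 symbols.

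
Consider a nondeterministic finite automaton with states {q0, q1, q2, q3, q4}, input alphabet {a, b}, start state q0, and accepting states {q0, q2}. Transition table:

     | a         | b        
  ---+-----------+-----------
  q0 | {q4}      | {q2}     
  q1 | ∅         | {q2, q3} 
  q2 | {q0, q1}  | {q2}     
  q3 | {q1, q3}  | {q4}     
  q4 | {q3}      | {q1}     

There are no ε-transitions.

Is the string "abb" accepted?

Yes

Start in {q0}.
Read 'a': q0→{q4}; now {q4}.
Read 'b': q4→{q1}; now {q1}.
Read 'b': q1→{q2, q3}; now {q2, q3}.
The final set {q2, q3} contains the accepting state q2.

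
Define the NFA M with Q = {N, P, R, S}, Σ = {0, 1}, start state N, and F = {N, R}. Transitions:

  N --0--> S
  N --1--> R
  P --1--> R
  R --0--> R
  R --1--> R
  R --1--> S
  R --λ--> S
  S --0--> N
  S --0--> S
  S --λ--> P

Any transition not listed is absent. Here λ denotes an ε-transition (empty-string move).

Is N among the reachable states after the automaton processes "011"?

No

Start in {N}.
Read '0': N→{S}; union {S}; ε-closure = {P, S}.
Read '1': P→{R}, S→∅; union {R}; ε-closure = {P, R, S}.
Read '1': P→{R}, R→{R, S}, S→∅; union {R, S}; ε-closure = {P, R, S}.
State N is not in {P, R, S}.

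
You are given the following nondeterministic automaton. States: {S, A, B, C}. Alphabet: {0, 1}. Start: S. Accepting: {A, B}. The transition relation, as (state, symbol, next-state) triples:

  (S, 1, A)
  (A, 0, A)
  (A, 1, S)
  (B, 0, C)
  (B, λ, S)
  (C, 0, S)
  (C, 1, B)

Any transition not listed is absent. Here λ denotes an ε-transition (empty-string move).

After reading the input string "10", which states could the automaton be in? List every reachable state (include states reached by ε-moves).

Start in {S}.
Read '1': {S} → {A}.
Read '0': {A} → {A}.

{A}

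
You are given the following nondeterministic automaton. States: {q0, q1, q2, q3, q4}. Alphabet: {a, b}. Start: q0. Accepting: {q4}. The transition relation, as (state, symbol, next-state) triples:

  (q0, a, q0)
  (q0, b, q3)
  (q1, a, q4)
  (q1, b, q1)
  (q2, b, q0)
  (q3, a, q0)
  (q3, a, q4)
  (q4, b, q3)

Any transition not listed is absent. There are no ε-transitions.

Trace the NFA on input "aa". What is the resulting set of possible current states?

Start in {q0}.
Read 'a': {q0} → {q0}.
Read 'a': {q0} → {q0}.

{q0}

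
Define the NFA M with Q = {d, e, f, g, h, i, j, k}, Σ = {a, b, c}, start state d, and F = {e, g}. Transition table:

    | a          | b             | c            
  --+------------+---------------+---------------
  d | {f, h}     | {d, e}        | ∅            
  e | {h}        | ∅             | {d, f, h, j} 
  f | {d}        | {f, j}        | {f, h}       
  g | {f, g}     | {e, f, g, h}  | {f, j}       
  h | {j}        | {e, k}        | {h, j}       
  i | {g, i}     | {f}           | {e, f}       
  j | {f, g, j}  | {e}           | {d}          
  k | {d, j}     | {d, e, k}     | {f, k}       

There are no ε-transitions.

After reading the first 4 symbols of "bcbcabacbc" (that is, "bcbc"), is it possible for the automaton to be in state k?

Yes

Start in {d}.
Read 'b': d→{d, e}; now {d, e}.
Read 'c': d→∅, e→{d, f, h, j}; now {d, f, h, j}.
Read 'b': d→{d, e}, f→{f, j}, h→{e, k}, j→{e}; now {d, e, f, j, k}.
Read 'c': d→∅, e→{d, f, h, j}, f→{f, h}, j→{d}, k→{f, k}; now {d, f, h, j, k}.
State k is in {d, f, h, j, k}.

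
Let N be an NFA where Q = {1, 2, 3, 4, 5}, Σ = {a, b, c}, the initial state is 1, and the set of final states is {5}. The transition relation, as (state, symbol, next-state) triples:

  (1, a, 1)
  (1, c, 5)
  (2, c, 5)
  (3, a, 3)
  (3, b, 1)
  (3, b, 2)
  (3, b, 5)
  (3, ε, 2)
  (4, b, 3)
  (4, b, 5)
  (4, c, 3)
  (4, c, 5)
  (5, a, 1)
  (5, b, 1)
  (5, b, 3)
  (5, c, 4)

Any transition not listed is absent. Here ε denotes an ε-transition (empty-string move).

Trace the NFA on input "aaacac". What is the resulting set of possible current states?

{5}

Start in {1}.
Read 'a': {1} → {1}.
Read 'a': {1} → {1}.
Read 'a': {1} → {1}.
Read 'c': {1} → {5}.
Read 'a': {5} → {1}.
Read 'c': {1} → {5}.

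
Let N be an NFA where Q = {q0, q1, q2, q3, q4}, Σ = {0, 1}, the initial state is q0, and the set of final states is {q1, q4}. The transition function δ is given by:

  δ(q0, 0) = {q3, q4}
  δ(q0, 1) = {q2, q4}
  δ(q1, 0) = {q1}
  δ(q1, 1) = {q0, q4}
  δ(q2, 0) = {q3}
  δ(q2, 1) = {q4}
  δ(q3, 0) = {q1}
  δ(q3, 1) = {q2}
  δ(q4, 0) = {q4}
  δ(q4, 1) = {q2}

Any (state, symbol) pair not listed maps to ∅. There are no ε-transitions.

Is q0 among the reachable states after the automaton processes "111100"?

Start in {q0}.
Read '1': {q0} → {q2, q4}.
Read '1': {q2, q4} → {q2, q4}.
Read '1': {q2, q4} → {q2, q4}.
Read '1': {q2, q4} → {q2, q4}.
Read '0': {q2, q4} → {q3, q4}.
Read '0': {q3, q4} → {q1, q4}.
State q0 is not in {q1, q4}.

No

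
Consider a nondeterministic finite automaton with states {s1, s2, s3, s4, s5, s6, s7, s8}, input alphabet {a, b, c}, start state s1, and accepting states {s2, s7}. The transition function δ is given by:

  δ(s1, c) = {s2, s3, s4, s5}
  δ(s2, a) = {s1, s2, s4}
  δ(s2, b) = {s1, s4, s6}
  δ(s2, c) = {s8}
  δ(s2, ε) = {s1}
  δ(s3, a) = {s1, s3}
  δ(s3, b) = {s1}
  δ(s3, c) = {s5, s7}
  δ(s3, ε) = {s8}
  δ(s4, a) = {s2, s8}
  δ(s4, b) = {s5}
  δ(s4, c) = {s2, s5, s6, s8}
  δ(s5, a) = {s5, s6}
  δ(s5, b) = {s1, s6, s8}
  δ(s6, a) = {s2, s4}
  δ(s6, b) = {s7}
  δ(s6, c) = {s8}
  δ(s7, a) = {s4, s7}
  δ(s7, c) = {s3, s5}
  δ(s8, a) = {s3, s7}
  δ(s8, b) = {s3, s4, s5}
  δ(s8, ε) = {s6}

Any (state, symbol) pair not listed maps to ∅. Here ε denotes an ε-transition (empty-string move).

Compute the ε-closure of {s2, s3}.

{s1, s2, s3, s6, s8}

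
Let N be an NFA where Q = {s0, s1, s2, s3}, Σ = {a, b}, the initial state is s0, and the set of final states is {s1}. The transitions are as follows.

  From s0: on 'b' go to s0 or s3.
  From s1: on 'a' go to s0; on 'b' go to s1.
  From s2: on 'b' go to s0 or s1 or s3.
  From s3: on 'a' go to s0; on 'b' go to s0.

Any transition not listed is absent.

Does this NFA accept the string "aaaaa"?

No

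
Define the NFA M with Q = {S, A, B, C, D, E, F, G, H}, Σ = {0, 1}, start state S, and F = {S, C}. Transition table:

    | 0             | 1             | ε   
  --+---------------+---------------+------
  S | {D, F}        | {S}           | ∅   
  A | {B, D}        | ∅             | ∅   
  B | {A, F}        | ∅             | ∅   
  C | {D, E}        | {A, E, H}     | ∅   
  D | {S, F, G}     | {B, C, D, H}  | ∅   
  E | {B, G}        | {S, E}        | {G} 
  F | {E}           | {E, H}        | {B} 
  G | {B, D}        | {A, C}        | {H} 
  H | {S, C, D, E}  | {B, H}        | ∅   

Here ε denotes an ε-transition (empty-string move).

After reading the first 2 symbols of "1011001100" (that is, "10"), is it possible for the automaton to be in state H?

Start in {S}.
Read '1': {S} → {S}.
Read '0': {S} → {B, D, F}.
State H is not in {B, D, F}.

No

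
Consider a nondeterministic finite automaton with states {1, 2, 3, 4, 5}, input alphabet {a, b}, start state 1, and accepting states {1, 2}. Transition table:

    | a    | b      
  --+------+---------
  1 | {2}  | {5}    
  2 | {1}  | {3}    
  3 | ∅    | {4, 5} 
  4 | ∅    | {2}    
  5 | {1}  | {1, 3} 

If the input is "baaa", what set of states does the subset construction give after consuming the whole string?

Start in {1}.
Read 'b': {1} → {5}.
Read 'a': {5} → {1}.
Read 'a': {1} → {2}.
Read 'a': {2} → {1}.

{1}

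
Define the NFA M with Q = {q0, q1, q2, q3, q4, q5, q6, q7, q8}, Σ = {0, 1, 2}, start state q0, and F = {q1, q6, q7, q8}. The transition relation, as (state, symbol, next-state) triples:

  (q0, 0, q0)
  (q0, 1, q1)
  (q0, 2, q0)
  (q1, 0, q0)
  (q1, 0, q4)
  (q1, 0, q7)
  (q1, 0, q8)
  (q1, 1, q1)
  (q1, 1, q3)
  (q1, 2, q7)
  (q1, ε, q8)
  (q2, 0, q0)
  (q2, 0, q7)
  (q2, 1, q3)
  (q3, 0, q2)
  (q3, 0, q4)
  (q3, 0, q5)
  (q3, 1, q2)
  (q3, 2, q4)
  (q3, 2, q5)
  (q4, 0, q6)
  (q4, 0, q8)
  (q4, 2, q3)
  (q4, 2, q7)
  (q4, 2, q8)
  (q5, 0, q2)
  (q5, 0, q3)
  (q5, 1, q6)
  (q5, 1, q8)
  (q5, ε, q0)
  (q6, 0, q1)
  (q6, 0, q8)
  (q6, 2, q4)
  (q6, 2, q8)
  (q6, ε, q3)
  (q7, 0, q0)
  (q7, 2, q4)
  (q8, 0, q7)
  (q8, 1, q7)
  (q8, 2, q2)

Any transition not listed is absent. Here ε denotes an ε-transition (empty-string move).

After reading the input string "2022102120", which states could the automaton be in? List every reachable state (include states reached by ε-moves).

{q0, q2, q3, q6, q7, q8}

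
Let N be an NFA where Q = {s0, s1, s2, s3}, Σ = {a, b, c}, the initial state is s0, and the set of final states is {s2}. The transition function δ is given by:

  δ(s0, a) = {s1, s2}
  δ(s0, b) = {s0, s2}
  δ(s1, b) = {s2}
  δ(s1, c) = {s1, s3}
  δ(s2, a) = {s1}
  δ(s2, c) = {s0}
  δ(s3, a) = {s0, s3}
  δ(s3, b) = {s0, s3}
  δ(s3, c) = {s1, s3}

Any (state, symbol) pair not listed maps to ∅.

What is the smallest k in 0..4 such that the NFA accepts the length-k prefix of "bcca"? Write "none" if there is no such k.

1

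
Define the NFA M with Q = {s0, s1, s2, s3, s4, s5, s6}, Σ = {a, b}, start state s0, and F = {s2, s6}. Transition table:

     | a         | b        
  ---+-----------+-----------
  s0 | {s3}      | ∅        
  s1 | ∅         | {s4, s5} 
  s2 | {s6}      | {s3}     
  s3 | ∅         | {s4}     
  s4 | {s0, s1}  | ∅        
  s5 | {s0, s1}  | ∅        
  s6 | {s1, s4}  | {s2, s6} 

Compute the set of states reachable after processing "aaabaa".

∅

Start in {s0}.
Read 'a': {s0} → {s3}.
Read 'a': {s3} → ∅.
The set is empty and remains empty for the remaining 4 symbols.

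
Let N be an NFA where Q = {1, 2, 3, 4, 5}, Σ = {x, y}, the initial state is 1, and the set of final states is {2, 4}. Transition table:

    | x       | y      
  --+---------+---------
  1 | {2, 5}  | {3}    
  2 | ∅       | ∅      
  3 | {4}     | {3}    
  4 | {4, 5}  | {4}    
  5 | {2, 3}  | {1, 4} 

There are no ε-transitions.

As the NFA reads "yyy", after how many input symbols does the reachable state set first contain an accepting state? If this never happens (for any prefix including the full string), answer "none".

none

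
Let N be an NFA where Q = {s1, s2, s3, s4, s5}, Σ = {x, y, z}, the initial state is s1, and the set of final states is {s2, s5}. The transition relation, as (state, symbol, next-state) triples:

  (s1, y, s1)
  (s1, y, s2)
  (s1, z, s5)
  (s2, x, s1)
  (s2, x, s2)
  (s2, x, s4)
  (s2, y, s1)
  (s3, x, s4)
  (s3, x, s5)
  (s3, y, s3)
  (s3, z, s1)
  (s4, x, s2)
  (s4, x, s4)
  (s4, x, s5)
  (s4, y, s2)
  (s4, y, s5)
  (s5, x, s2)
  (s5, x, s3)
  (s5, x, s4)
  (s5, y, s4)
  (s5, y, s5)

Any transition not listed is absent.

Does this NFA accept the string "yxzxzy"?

Yes

Start in {s1}.
Read 'y': s1→{s1, s2}; now {s1, s2}.
Read 'x': s1→∅, s2→{s1, s2, s4}; now {s1, s2, s4}.
Read 'z': s1→{s5}, s2→∅, s4→∅; now {s5}.
Read 'x': s5→{s2, s3, s4}; now {s2, s3, s4}.
Read 'z': s2→∅, s3→{s1}, s4→∅; now {s1}.
Read 'y': s1→{s1, s2}; now {s1, s2}.
The final set {s1, s2} contains the accepting state s2.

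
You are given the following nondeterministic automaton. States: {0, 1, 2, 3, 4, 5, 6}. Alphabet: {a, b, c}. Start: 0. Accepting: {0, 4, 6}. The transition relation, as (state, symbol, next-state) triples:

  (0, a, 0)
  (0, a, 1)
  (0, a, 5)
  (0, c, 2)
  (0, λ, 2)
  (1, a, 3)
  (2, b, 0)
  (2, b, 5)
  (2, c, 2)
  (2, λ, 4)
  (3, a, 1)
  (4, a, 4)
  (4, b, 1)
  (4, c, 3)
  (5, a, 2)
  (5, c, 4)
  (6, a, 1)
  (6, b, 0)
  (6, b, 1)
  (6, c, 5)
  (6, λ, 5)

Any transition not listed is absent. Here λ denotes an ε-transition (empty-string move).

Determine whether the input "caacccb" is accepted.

No

Start: ε-closure({0}) = {0, 2, 4}.
Read 'c': {0, 2, 4} → {2, 3, 4}.
Read 'a': {2, 3, 4} → {1, 4}.
Read 'a': {1, 4} → {3, 4}.
Read 'c': {3, 4} → {3}.
Read 'c': {3} → ∅.
The set is empty and remains empty for the remaining 2 symbols.
The final set ∅ contains no accepting state.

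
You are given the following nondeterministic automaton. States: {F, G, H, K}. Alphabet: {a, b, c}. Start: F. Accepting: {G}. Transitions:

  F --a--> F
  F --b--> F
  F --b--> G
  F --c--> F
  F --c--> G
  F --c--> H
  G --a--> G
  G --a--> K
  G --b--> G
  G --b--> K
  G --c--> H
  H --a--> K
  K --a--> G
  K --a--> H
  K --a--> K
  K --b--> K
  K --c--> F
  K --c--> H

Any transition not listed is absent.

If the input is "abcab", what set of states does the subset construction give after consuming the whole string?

Start in {F}.
Read 'a': {F} → {F}.
Read 'b': {F} → {F, G}.
Read 'c': {F, G} → {F, G, H}.
Read 'a': {F, G, H} → {F, G, K}.
Read 'b': {F, G, K} → {F, G, K}.

{F, G, K}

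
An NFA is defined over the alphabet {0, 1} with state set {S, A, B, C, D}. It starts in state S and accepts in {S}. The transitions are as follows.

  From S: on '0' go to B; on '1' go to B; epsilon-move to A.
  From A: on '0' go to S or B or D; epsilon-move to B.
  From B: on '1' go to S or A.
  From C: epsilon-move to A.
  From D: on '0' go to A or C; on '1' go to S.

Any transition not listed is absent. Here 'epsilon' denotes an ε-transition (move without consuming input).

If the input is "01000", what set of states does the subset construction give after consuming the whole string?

{S, A, B, C, D}

Start: ε-closure({S}) = {S, A, B}.
Read '0': {S, A, B} → {S, A, B, D}.
Read '1': {S, A, B, D} → {S, A, B}.
Read '0': {S, A, B} → {S, A, B, D}.
Read '0': {S, A, B, D} → {S, A, B, C, D}.
Read '0': {S, A, B, C, D} → {S, A, B, C, D}.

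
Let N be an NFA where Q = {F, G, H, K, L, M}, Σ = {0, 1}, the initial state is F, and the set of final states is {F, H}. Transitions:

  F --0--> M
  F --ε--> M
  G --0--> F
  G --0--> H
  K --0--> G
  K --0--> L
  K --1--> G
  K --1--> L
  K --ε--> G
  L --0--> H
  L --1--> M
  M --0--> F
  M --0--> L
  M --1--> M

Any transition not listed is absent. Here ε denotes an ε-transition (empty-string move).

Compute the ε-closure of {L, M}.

Begin with {L, M}.
No ε-moves leave this set, so the closure equals the set itself.

{L, M}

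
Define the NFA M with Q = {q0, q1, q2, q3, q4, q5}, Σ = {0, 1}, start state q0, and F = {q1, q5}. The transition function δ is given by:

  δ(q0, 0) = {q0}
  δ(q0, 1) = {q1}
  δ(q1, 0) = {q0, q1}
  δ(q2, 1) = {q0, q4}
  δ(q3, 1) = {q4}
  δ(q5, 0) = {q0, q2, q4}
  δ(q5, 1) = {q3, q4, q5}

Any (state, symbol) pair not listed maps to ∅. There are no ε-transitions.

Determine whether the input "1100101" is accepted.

Start in {q0}.
Read '1': q0→{q1}; now {q1}.
Read '1': q1→∅; now ∅.
The set is empty and remains empty for the remaining 5 symbols.
The final set ∅ contains no accepting state.

No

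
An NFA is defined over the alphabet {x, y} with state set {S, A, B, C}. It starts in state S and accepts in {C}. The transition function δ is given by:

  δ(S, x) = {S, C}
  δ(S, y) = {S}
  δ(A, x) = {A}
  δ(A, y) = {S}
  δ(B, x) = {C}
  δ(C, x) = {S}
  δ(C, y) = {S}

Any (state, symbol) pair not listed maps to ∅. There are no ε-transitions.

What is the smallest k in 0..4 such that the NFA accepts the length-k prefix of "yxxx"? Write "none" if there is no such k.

Start in {S}.
Read 'y': S→{S}; now {S}.
Read 'x': S→{S, C}; now {S, C}.
None of the earlier sets intersect F, but {S, C} does.

2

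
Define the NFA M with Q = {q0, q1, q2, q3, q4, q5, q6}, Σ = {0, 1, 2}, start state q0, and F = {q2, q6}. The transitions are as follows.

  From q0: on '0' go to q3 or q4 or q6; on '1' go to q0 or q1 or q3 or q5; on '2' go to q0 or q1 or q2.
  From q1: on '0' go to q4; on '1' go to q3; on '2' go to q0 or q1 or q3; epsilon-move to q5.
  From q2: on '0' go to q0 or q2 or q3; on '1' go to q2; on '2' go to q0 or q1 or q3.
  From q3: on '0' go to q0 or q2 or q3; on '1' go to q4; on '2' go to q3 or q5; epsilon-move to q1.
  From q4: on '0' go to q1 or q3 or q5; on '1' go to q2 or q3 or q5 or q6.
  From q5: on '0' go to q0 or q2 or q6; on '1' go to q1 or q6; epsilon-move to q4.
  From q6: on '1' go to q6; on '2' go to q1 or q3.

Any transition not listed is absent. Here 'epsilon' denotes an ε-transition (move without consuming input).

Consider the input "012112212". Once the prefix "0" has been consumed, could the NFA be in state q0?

No

Start in {q0}.
Read '0': q0→{q3, q4, q6}; union {q3, q4, q6}; ε-closure = {q1, q3, q4, q5, q6}.
State q0 is not in {q1, q3, q4, q5, q6}.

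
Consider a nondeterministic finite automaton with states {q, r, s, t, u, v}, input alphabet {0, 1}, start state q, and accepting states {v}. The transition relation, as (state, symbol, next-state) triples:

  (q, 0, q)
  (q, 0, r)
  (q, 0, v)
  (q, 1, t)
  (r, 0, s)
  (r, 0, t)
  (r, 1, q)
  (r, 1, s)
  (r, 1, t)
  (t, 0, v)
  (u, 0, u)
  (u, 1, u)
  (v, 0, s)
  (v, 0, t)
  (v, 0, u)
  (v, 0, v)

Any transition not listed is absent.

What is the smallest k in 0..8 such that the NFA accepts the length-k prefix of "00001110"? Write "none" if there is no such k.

1

Start in {q}.
Read '0': q→{q, r, v}; now {q, r, v}.
None of the earlier sets intersect F, but {q, r, v} does.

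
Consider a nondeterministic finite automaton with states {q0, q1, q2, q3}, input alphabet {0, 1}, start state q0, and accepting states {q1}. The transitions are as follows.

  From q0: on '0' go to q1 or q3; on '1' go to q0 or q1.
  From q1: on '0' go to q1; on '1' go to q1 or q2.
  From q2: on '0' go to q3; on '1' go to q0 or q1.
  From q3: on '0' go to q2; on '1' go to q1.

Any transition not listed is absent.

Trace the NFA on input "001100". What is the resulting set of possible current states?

Start in {q0}.
Read '0': q0→{q1, q3}; now {q1, q3}.
Read '0': q1→{q1}, q3→{q2}; now {q1, q2}.
Read '1': q1→{q1, q2}, q2→{q0, q1}; now {q0, q1, q2}.
Read '1': q0→{q0, q1}, q1→{q1, q2}, q2→{q0, q1}; now {q0, q1, q2}.
Read '0': q0→{q1, q3}, q1→{q1}, q2→{q3}; now {q1, q3}.
Read '0': q1→{q1}, q3→{q2}; now {q1, q2}.

{q1, q2}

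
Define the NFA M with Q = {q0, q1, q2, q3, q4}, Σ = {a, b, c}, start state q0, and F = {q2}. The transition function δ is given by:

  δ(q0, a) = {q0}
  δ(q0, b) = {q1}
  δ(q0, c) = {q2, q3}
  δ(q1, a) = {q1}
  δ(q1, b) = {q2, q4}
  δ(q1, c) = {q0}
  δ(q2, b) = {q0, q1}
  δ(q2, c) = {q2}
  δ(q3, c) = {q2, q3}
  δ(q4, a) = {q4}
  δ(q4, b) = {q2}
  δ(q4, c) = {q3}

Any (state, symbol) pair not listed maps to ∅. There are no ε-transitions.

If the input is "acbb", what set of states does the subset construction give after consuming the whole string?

{q1, q2, q4}

Start in {q0}.
Read 'a': q0→{q0}; now {q0}.
Read 'c': q0→{q2, q3}; now {q2, q3}.
Read 'b': q2→{q0, q1}, q3→∅; now {q0, q1}.
Read 'b': q0→{q1}, q1→{q2, q4}; now {q1, q2, q4}.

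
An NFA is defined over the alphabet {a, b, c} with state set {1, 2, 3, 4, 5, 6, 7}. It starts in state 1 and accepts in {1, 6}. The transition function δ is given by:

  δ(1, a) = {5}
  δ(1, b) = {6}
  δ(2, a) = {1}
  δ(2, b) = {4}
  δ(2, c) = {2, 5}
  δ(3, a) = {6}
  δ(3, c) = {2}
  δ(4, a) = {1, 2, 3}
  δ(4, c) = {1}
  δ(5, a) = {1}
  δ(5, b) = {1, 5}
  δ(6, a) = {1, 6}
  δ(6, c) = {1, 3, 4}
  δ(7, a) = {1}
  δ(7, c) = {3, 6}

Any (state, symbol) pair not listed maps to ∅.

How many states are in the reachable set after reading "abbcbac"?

3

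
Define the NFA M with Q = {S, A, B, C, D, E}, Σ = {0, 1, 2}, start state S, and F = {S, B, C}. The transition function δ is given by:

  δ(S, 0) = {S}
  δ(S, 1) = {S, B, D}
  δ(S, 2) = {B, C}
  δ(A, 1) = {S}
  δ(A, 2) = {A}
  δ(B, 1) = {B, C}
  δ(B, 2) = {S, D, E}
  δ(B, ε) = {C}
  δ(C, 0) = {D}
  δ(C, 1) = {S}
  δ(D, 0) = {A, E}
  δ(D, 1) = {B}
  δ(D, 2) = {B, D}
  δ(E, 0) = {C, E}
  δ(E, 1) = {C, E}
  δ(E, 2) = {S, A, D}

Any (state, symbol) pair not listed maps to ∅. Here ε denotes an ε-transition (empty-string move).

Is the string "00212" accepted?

Start in {S}.
Read '0': {S} → {S}.
Read '0': {S} → {S}.
Read '2': {S} → {B, C}.
Read '1': {B, C} → {S, B, C}.
Read '2': {S, B, C} → {S, B, C, D, E}.
The final set {S, B, C, D, E} contains the accepting states S, B, C.

Yes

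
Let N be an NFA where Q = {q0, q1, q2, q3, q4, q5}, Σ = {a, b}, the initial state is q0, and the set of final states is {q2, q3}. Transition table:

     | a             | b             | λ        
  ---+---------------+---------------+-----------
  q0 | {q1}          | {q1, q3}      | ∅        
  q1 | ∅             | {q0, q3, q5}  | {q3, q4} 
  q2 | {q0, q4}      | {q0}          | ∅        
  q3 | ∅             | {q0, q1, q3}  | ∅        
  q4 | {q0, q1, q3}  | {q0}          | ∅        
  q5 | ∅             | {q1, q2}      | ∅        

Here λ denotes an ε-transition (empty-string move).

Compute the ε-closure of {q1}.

{q1, q3, q4}

Begin with {q1}.
ε-move q1 → q3; add q3.
ε-move q1 → q4; add q4.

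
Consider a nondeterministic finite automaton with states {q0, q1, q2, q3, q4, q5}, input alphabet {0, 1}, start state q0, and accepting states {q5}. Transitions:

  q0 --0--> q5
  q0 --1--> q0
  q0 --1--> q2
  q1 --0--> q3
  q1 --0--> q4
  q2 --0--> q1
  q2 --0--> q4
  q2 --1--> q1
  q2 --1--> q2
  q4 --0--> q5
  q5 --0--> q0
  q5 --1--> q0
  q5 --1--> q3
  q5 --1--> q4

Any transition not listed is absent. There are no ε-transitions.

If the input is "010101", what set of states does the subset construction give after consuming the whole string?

{q0, q3, q4}

Start in {q0}.
Read '0': {q0} → {q5}.
Read '1': {q5} → {q0, q3, q4}.
Read '0': {q0, q3, q4} → {q5}.
Read '1': {q5} → {q0, q3, q4}.
Read '0': {q0, q3, q4} → {q5}.
Read '1': {q5} → {q0, q3, q4}.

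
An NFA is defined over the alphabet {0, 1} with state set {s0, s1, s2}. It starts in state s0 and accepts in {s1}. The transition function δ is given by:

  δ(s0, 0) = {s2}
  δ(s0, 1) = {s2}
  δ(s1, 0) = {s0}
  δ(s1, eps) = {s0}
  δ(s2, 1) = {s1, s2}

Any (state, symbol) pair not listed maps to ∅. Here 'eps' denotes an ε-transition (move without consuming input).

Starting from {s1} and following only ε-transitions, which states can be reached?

{s0, s1}

Begin with {s1}.
ε-move s1 → s0; add s0.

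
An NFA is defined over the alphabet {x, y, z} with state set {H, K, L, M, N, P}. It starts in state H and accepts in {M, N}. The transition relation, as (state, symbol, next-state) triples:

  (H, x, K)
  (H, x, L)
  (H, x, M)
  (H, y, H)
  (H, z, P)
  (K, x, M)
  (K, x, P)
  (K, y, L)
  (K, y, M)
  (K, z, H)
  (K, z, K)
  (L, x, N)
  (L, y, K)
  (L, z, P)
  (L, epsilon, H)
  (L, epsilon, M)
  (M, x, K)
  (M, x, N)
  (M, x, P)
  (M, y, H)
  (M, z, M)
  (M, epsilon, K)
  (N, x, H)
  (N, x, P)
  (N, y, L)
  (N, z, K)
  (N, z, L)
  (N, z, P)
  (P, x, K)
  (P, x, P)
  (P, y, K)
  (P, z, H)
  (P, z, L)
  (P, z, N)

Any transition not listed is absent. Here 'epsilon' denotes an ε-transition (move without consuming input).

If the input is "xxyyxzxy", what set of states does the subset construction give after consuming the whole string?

Start in {H}.
Read 'x': H→{K, L, M}; union {K, L, M}; ε-closure = {H, K, L, M}.
Read 'x': H→{K, L, M}, K→{M, P}, L→{N}, M→{K, N, P}; union {K, L, M, N, P}; ε-closure = {H, K, L, M, N, P}.
Read 'y': H→{H}, K→{L, M}, L→{K}, M→{H}, N→{L}, P→{K}; now {H, K, L, M}.
Read 'y': H→{H}, K→{L, M}, L→{K}, M→{H}; now {H, K, L, M}.
Read 'x': H→{K, L, M}, K→{M, P}, L→{N}, M→{K, N, P}; union {K, L, M, N, P}; ε-closure = {H, K, L, M, N, P}.
Read 'z': H→{P}, K→{H, K}, L→{P}, M→{M}, N→{K, L, P}, P→{H, L, N}; now {H, K, L, M, N, P}.
Read 'x': H→{K, L, M}, K→{M, P}, L→{N}, M→{K, N, P}, N→{H, P}, P→{K, P}; now {H, K, L, M, N, P}.
Read 'y': H→{H}, K→{L, M}, L→{K}, M→{H}, N→{L}, P→{K}; now {H, K, L, M}.

{H, K, L, M}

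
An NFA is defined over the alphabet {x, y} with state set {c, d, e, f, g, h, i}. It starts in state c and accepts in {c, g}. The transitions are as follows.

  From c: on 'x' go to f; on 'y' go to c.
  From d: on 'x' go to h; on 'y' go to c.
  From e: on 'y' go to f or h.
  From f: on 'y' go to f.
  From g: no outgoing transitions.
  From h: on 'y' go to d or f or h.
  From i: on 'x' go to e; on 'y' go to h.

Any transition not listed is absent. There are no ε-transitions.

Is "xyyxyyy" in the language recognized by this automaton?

Start in {c}.
Read 'x': c→{f}; now {f}.
Read 'y': f→{f}; now {f}.
Read 'y': f→{f}; now {f}.
Read 'x': f→∅; now ∅.
The set is empty and remains empty for the remaining 3 symbols.
The final set ∅ contains no accepting state.

No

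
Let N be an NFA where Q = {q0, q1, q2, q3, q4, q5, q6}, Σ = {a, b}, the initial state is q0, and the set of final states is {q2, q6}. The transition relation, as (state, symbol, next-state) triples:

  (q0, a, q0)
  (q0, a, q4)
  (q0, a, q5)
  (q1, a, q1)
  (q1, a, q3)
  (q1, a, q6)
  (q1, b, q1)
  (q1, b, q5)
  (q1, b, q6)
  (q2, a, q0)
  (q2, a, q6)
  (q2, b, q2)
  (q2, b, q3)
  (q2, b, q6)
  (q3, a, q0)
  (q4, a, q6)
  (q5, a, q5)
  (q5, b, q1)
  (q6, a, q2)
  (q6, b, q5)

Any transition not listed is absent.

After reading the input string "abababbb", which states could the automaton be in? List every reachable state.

{q1, q2, q3, q5, q6}

Start in {q0}.
Read 'a': {q0} → {q0, q4, q5}.
Read 'b': {q0, q4, q5} → {q1}.
Read 'a': {q1} → {q1, q3, q6}.
Read 'b': {q1, q3, q6} → {q1, q5, q6}.
Read 'a': {q1, q5, q6} → {q1, q2, q3, q5, q6}.
Read 'b': {q1, q2, q3, q5, q6} → {q1, q2, q3, q5, q6}.
Read 'b': {q1, q2, q3, q5, q6} → {q1, q2, q3, q5, q6}.
Read 'b': {q1, q2, q3, q5, q6} → {q1, q2, q3, q5, q6}.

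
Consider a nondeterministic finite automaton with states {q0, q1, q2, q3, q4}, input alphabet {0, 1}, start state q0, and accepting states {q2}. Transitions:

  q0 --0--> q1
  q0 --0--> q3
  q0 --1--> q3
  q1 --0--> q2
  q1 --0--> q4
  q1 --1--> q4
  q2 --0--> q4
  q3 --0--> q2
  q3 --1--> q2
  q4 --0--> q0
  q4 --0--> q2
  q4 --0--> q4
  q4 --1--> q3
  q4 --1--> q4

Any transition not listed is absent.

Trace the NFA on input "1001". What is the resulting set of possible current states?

{q3, q4}

Start in {q0}.
Read '1': {q0} → {q3}.
Read '0': {q3} → {q2}.
Read '0': {q2} → {q4}.
Read '1': {q4} → {q3, q4}.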